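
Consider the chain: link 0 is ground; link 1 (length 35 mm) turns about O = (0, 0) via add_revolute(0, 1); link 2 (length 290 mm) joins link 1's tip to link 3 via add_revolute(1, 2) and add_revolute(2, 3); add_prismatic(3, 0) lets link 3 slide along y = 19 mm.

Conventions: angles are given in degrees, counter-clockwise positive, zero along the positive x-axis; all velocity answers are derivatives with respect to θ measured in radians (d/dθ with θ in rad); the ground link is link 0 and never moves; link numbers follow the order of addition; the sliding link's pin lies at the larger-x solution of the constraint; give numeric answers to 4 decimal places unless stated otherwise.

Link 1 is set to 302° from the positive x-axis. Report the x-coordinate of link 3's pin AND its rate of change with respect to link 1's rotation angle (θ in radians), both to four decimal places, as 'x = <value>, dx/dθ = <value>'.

geometry: r = 35 mm, L = 290 mm, e = 19 mm
crank pin P = (r cos θ, r sin θ) = (18.547174, -29.681683)
h = r sin θ − e = -29.681683 − 19 = -48.681683
x = r cos θ + √(L² − h²) = 18.547174 + 285.884756 = 304.431930
dx/dθ = −r sin θ − h·r cos θ/√(L² − h²) (θ in radians; h = -48.681683) = 32.839976

x = 304.4319, dx/dθ = 32.8400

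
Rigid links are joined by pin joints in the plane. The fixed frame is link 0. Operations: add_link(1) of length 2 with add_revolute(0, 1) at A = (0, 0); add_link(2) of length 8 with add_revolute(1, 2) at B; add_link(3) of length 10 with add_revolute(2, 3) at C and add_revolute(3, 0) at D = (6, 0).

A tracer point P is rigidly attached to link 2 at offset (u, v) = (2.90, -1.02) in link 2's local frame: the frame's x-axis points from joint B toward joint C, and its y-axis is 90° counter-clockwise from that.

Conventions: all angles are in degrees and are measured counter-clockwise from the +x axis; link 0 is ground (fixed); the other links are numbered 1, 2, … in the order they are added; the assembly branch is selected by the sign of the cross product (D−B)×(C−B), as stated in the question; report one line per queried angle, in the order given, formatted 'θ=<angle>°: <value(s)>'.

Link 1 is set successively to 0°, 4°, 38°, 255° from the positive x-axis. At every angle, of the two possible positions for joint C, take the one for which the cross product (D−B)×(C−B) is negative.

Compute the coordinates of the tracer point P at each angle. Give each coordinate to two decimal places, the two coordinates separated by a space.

A=(0,0), D=(6.00,0)
θ=0°: B = A + 2.00·(cos0°, sin0°) = (2.0000, 0.0000)
θ=0°: |BD| = 4.0000
θ=0°: circle(B,8.00) ∩ circle(D,10.00): a=-2.5000, h=7.5993
θ=0°:   candidates: C₊=(-0.5000,7.5993) cross=30.397; C₋=(-0.5000,-7.5993) cross=-30.397
θ=0°:   branch - wants cross < 0 → take C=(-0.5000,-7.5993) (cross=-30.397)
θ=0°: ex = (C−B)/|BC| = (-0.3125,-0.9499); ey = (0.9499,-0.3125)
θ=0°: P = B + 2.90·ex + -1.02·ey = (0.1248,-2.4360)
θ=4°: B = A + 2.00·(cos4°, sin4°) = (1.9951, 0.1395)
θ=4°: |BD| = 4.0073
θ=4°: circle(B,8.00) ∩ circle(D,10.00): a=-2.4882, h=7.6032
θ=4°:   candidates: C₊=(-0.2268,7.8248) cross=30.468; C₋=(-0.7562,-7.3725) cross=-30.468
θ=4°:   branch - wants cross < 0 → take C=(-0.7562,-7.3725) (cross=-30.468)
θ=4°: ex = (C−B)/|BC| = (-0.3439,-0.9390); ey = (0.9390,-0.3439)
θ=4°: P = B + 2.90·ex + -1.02·ey = (0.0400,-2.2328)
θ=38°: B = A + 2.00·(cos38°, sin38°) = (1.5760, 1.2313)
θ=38°: |BD| = 4.5921
θ=38°: circle(B,8.00) ∩ circle(D,10.00): a=-1.6237, h=7.8335
θ=38°:   candidates: C₊=(2.1123,9.2133) cross=35.973; C₋=(-2.0886,-5.8800) cross=-35.973
θ=38°:   branch - wants cross < 0 → take C=(-2.0886,-5.8800) (cross=-35.973)
θ=38°: ex = (C−B)/|BC| = (-0.4581,-0.8889); ey = (0.8889,-0.4581)
θ=38°: P = B + 2.90·ex + -1.02·ey = (-0.6591,-0.8793)
θ=255°: B = A + 2.00·(cos255°, sin255°) = (-0.5176, -1.9319)
θ=255°: |BD| = 6.7979
θ=255°: circle(B,8.00) ∩ circle(D,10.00): a=0.7511, h=7.9647
θ=255°:   candidates: C₊=(-2.0609,5.9179) cross=54.143; C₋=(2.4659,-9.3547) cross=-54.143
θ=255°:   branch - wants cross < 0 → take C=(2.4659,-9.3547) (cross=-54.143)
θ=255°: ex = (C−B)/|BC| = (0.3729,-0.9279); ey = (0.9279,0.3729)
θ=255°: P = B + 2.90·ex + -1.02·ey = (-0.3825,-5.0030)

θ=0°: 0.12 -2.44
θ=4°: 0.04 -2.23
θ=38°: -0.66 -0.88
θ=255°: -0.38 -5.00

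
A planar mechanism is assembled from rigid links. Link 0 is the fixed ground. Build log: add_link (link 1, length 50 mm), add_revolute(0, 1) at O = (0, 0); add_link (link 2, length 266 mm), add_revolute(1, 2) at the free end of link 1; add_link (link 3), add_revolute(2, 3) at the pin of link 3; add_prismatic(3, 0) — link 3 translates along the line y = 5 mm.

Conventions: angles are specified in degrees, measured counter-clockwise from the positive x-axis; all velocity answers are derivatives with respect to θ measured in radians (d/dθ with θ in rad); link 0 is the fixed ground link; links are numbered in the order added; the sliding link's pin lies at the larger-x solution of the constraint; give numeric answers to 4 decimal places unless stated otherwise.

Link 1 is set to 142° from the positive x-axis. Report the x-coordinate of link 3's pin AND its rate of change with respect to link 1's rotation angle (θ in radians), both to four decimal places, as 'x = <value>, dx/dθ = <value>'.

geometry: r = 50 mm, L = 266 mm, e = 5 mm
crank pin P = (r cos θ, r sin θ) = (-39.400538, 30.783074)
h = r sin θ − e = 30.783074 − 5 = 25.783074
x = r cos θ + √(L² − h²) = -39.400538 + 264.747489 = 225.346952
dx/dθ = −r sin θ − h·r cos θ/√(L² − h²) (θ in radians; h = 25.783074) = -26.945957

x = 225.3470, dx/dθ = -26.9460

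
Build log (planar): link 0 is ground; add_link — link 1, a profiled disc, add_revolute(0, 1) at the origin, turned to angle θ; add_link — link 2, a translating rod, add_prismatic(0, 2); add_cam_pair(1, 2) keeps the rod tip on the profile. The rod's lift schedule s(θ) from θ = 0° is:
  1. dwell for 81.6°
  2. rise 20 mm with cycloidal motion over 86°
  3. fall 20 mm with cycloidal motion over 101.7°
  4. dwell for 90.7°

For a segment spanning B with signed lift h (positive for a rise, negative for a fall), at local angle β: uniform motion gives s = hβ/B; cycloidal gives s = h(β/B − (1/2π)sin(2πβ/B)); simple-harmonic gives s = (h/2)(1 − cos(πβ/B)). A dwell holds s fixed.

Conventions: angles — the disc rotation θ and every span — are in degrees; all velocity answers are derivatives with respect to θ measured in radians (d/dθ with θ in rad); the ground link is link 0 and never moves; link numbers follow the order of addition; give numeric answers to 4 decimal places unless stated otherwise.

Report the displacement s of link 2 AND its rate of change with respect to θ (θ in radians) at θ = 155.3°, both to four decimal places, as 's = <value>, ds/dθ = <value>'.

seg 1 [0°–81.6°] dwell: s stays 0.0000
seg 2 [81.6°–167.6°] cycloidal, h=20: θ=155.3° here. β=73.7, B=86. 20·(0.8570 − sin(2π·0.8570)/(2π)) = 19.6303 → s = 19.6303
velocity in seg [81.6°–167.6°] (cycloidal), θ in radians: β = 73.7° = 1.2863 rad, B = 86° = 1.5010 rad; ds/dθ = (h/B)(1 − cos(2πβ/B)) = (20/1.5010)(1 − cos(2π·0.8570)) = 5.027725 mm/rad

s = 19.6303, ds/dθ = 5.0277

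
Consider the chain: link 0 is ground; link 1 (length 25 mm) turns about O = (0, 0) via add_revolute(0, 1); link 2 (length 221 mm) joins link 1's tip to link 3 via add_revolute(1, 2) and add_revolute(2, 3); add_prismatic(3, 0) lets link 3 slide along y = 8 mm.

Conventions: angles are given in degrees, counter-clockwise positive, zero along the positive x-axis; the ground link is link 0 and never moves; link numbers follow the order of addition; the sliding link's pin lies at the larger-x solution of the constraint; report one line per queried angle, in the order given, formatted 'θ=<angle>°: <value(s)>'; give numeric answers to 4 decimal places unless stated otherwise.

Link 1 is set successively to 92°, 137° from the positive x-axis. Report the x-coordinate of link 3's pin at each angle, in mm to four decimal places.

geometry: r = 25 mm, L = 221 mm, e = 8 mm
θ=92°: crank pin P = (r cos θ, r sin θ) = (-0.872487, 24.984771)
θ=92°: h = r sin θ − e = 24.984771 − 8 = 16.984771
θ=92°: x = r cos θ + √(L² − h²) = -0.872487 + 220.346358 = 219.473871
θ=137°: crank pin P = (r cos θ, r sin θ) = (-18.283843, 17.049959)
θ=137°: h = r sin θ − e = 17.049959 − 8 = 9.049959
θ=137°: x = r cos θ + √(L² − h²) = -18.283843 + 220.814624 = 202.530782

θ=92°: 219.4739
θ=137°: 202.5308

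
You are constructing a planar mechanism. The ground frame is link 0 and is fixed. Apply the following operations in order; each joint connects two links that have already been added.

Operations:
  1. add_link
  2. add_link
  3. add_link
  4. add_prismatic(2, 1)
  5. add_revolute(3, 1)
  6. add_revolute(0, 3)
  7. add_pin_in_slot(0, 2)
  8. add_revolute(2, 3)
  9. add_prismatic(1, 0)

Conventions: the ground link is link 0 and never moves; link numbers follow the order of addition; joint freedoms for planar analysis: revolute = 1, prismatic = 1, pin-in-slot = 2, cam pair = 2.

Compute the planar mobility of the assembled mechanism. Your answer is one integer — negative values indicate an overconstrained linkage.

link 0 = ground. State L|J1|J2 = 1|0|0
+link1  2|0|0
+link2  3|0|0
+link3  4|0|0
P(2,1) f=1→J1  4|1|0
R(3,1) f=1→J1  4|2|0
R(0,3) f=1→J1  4|3|0
PS(0,2) f=2→J2  4|3|1
R(2,3) f=1→J1  4|4|1
P(1,0) f=1→J1  4|5|1
M = 3(4−1)−2·5−1 = 9−10−1 = -2

M = -2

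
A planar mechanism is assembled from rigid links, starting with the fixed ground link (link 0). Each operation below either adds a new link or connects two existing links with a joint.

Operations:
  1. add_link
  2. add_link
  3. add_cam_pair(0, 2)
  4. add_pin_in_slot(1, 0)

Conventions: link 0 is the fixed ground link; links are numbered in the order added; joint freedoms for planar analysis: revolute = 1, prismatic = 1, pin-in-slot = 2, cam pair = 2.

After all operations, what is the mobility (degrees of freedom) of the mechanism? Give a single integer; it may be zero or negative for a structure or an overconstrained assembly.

link 0 = ground. State L|J1|J2 = 1|0|0
+link1  2|0|0
+link2  3|0|0
C(0,2) f=2→J2  3|0|1
PS(1,0) f=2→J2  3|0|2
M = 3(3−1)−2·0−2 = 6−0−2 = 4

M = 4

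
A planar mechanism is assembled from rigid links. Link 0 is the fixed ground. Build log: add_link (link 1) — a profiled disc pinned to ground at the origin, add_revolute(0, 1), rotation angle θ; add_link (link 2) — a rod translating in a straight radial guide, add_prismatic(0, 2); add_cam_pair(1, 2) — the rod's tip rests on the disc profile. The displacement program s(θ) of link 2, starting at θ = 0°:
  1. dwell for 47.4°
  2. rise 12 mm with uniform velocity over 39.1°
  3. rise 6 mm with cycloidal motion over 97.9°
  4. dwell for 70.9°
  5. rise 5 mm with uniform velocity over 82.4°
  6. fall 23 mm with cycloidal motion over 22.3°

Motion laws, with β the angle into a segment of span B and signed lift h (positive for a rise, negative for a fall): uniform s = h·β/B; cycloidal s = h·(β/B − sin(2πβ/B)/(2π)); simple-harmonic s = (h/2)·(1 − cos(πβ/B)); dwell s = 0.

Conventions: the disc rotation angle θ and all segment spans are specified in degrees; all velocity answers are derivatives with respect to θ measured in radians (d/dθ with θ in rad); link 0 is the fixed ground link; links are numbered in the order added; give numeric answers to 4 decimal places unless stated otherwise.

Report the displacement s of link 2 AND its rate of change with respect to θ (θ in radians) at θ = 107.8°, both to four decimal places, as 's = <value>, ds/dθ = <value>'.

seg 1 [0°–47.4°] dwell: s stays 0.0000
seg 2 [47.4°–86.5°] uniform, h=12: full span → s += 12 → s = 12.0000
seg 3 [86.5°–184.4°] cycloidal, h=6: θ=107.8° here. β=21.3, B=97.9. 6·(0.2176 − sin(2π·0.2176)/(2π)) = 0.3702 → s = 12.3702
velocity in seg [86.5°–184.4°] (cycloidal), θ in radians: β = 21.3° = 0.3718 rad, B = 97.9° = 1.7087 rad; ds/dθ = (h/B)(1 − cos(2πβ/B)) = (6/1.7087)(1 − cos(2π·0.2176)) = 2.800893 mm/rad

s = 12.3702, ds/dθ = 2.8009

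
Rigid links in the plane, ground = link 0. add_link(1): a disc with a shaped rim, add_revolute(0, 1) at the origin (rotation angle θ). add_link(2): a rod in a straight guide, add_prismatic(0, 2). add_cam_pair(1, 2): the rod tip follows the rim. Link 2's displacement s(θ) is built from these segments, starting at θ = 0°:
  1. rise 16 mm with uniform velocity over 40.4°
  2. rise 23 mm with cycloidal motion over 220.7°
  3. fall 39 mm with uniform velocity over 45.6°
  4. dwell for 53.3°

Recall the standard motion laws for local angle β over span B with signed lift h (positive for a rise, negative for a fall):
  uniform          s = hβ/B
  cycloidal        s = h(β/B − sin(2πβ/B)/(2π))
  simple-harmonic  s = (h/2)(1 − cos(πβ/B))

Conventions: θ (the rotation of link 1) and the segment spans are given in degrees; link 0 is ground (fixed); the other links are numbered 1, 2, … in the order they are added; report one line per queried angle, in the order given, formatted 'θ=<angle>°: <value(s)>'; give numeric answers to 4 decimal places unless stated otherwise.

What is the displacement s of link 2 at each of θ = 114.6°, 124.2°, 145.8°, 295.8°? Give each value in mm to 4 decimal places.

segment 1 (0° to 40.4°, uniform, h = 16) is passed completely: s = 0.0000 + (16) = 16.0000
θ = 114.6° falls in segment 2 (40.4° to 261.1°, cycloidal, h = 23): β = 114.6 − 40.4 = 74.2°, B = 220.7°; Δs = 23·(0.3362 − sin(2π·0.3362)/(2π)) = 4.5960; s = 16.0000 + 4.5960 = 20.5960
θ = 124.2° falls in segment 2 (40.4° to 261.1°, cycloidal, h = 23): β = 124.2 − 40.4 = 83.8°, B = 220.7°; Δs = 23·(0.3797 − sin(2π·0.3797)/(2π)) = 6.2223; s = 16.0000 + 6.2223 = 22.2223
θ = 145.8° falls in segment 2 (40.4° to 261.1°, cycloidal, h = 23): β = 145.8 − 40.4 = 105.4°, B = 220.7°; Δs = 23·(0.4776 − sin(2π·0.4776)/(2π)) = 10.4700; s = 16.0000 + 10.4700 = 26.4700
segment 2 (40.4° to 261.1°, cycloidal, h = 23) is passed completely: s = 16.0000 + (23) = 39.0000
θ = 295.8° falls in segment 3 (261.1° to 306.7°, uniform, h = -39): β = 295.8 − 261.1 = 34.7°, B = 45.6°; Δs = -39·34.7/45.6 = -29.6776; s = 39.0000 − 29.6776 = 9.3224

θ=114.6°: 20.5960
θ=124.2°: 22.2223
θ=145.8°: 26.4700
θ=295.8°: 9.3224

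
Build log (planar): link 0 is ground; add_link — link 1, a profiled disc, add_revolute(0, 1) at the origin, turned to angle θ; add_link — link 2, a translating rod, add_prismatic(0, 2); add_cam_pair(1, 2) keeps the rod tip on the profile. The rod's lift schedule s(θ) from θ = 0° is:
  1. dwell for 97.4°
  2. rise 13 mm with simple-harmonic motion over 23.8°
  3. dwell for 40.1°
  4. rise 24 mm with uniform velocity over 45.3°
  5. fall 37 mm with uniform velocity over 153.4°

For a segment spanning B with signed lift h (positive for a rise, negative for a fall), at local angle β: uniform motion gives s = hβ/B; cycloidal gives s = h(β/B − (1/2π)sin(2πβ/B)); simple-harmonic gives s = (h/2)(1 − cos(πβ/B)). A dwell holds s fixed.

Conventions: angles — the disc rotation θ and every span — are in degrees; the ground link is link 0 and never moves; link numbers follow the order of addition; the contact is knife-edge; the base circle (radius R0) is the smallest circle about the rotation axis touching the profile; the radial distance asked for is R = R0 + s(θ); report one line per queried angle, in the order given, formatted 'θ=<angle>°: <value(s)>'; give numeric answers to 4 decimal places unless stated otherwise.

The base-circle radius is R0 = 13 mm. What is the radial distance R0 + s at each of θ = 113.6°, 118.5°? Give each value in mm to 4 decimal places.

seg 1 [0°–97.4°] dwell: s stays 0.0000
seg 2 [97.4°–121.2°] simple-harmonic, h=13: θ=113.6° here. β=16.2, B=23.8. 13/2·(1 − cos(π·0.6807)) = 9.9945 → s = 9.9945
seg 2 [97.4°–121.2°] simple-harmonic, h=13: θ=118.5° here. β=21.1, B=23.8. 13/2·(1 − cos(π·0.8866)) = 12.5915 → s = 12.5915
θ=113.6°: R = R0 + s = 13 + 9.9945 = 22.9945
θ=118.5°: R = R0 + s = 13 + 12.5915 = 25.5915

θ=113.6°: 22.9945
θ=118.5°: 25.5915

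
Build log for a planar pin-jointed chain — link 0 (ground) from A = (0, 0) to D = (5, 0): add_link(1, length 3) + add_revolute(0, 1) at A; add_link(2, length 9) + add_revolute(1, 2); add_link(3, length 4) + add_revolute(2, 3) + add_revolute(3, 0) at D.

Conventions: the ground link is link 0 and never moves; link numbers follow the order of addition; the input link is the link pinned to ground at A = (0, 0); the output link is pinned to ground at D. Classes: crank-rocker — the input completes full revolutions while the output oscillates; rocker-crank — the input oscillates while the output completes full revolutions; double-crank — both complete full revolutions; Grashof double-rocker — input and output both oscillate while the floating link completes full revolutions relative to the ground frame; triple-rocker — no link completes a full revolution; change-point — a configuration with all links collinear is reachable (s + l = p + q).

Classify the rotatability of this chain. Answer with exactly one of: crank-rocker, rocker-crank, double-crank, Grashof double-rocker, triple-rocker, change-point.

lengths: ground=5, input=3, coupler=9, output=4
sorted: s=3 (shortest), l=9 (longest), p+q=9
s + l = 12 vs p + q = 9
s + l > p + q → non-Grashof → no link fully rotates → triple-rocker

triple-rocker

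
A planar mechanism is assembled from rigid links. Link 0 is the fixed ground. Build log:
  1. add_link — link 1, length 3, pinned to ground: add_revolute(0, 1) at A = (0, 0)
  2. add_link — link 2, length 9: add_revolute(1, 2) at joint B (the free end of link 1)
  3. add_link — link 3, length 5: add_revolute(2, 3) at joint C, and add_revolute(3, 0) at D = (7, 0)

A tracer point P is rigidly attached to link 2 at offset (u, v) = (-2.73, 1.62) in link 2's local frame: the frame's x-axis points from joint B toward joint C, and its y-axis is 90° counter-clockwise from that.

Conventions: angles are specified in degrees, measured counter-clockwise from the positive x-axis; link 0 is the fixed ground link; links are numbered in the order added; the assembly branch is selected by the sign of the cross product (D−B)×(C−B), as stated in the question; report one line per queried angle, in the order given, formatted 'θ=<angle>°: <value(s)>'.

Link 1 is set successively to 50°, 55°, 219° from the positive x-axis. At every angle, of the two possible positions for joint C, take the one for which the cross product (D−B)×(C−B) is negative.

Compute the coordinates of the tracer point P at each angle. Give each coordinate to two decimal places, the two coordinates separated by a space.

A=(0,0), D=(7.00,0)
θ=50°: B = A + 3.00·(cos50°, sin50°) = (1.9284, 2.2981)
θ=50°: |BD| = 5.5680
θ=50°: circle(B,9.00) ∩ circle(D,5.00): a=7.8127, h=4.4678
θ=50°:   candidates: C₊=(10.8886,3.1430) cross=24.877; C₋=(7.2006,-4.9960) cross=-24.877
θ=50°:   branch - wants cross < 0 → take C=(7.2006,-4.9960) (cross=-24.877)
θ=50°: ex = (C−B)/|BC| = (0.5858,-0.8105); ey = (0.8105,0.5858)
θ=50°: P = B + -2.73·ex + 1.62·ey = (1.6421,5.4597)
θ=55°: B = A + 3.00·(cos55°, sin55°) = (1.7207, 2.4575)
θ=55°: |BD| = 5.8232
θ=55°: circle(B,9.00) ∩ circle(D,5.00): a=7.7199, h=4.6263
θ=55°:   candidates: C₊=(10.6719,3.3937) cross=26.940; C₋=(6.7672,-4.9946) cross=-26.940
θ=55°:   branch - wants cross < 0 → take C=(6.7672,-4.9946) (cross=-26.940)
θ=55°: ex = (C−B)/|BC| = (0.5607,-0.8280); ey = (0.8280,0.5607)
θ=55°: P = B + -2.73·ex + 1.62·ey = (1.5313,5.6263)
θ=219°: B = A + 3.00·(cos219°, sin219°) = (-2.3314, -1.8880)
θ=219°: |BD| = 9.5205
θ=219°: circle(B,9.00) ∩ circle(D,5.00): a=7.7013, h=4.6573
θ=219°:   candidates: C₊=(4.2933,4.2040) cross=44.340; C₋=(6.1405,-4.9256) cross=-44.340
θ=219°:   branch - wants cross < 0 → take C=(6.1405,-4.9256) (cross=-44.340)
θ=219°: ex = (C−B)/|BC| = (0.9413,-0.3375); ey = (0.3375,0.9413)
θ=219°: P = B + -2.73·ex + 1.62·ey = (-4.3545,0.5584)

θ=50°: 1.64 5.46
θ=55°: 1.53 5.63
θ=219°: -4.35 0.56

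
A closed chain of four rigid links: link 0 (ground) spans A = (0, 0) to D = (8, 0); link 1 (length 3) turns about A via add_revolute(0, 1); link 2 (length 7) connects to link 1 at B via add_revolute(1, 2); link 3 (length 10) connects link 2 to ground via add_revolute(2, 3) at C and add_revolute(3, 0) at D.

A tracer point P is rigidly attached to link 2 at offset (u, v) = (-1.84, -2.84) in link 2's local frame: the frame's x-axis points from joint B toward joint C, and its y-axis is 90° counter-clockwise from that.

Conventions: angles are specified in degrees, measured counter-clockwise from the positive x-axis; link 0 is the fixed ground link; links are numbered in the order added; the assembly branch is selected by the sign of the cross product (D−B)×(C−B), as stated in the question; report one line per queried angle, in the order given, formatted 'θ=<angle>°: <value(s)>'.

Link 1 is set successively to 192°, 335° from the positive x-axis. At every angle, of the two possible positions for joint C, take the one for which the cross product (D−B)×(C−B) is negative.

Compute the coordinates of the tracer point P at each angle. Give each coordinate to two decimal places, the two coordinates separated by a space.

A=(0,0), D=(8.00,0)
θ=192°: B = A + 3.00·(cos192°, sin192°) = (-2.9344, -0.6237)
θ=192°: |BD| = 10.9522
θ=192°: circle(B,7.00) ∩ circle(D,10.00): a=3.1478, h=6.2523
θ=192°:   candidates: C₊=(-0.1478,5.7977) cross=68.477; C₋=(0.5643,-6.6866) cross=-68.477
θ=192°:   branch - wants cross < 0 → take C=(0.5643,-6.6866) (cross=-68.477)
θ=192°: ex = (C−B)/|BC| = (0.4998,-0.8661); ey = (0.8661,0.4998)
θ=192°: P = B + -1.84·ex + -2.84·ey = (-6.3139,-0.4496)
θ=335°: B = A + 3.00·(cos335°, sin335°) = (2.7189, -1.2679)
θ=335°: |BD| = 5.4311
θ=335°: circle(B,7.00) ∩ circle(D,10.00): a=-1.9796, h=6.7143
θ=335°:   candidates: C₊=(-0.7734,4.7988) cross=36.466; C₋=(2.3614,-8.2587) cross=-36.466
θ=335°:   branch - wants cross < 0 → take C=(2.3614,-8.2587) (cross=-36.466)
θ=335°: ex = (C−B)/|BC| = (-0.0511,-0.9987); ey = (0.9987,-0.0511)
θ=335°: P = B + -1.84·ex + -2.84·ey = (-0.0234,0.7148)

θ=192°: -6.31 -0.45
θ=335°: -0.02 0.71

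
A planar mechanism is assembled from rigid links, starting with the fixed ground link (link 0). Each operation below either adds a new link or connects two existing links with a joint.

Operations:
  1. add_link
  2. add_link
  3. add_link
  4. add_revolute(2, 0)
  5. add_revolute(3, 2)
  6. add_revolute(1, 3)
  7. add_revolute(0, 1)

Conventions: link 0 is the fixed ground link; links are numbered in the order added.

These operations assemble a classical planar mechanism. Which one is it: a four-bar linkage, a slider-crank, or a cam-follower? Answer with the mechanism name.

links: 4 (incl. ground); joints: 4 revolute, 0 prismatic, 0 higher (cam) pair, forming one closed loop
4 links in a single 4R loop → four-bar linkage

four-bar linkage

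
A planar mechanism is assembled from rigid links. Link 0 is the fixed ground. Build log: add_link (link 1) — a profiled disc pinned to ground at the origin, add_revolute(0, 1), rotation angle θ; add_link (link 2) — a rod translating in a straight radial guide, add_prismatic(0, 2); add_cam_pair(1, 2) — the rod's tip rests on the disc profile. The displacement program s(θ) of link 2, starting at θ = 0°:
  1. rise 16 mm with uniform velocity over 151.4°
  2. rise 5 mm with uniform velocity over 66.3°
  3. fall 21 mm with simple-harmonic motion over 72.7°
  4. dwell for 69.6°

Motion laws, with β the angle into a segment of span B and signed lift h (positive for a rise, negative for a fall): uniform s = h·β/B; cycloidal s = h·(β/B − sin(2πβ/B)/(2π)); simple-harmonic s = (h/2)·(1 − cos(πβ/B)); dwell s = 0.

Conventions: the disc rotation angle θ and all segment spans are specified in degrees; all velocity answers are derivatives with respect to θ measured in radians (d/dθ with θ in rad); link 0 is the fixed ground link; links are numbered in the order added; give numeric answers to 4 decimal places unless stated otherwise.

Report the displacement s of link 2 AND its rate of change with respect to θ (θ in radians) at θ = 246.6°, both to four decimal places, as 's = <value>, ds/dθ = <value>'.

seg 1 [0°–151.4°] uniform, h=16: full span → s += 16 → s = 16.0000
seg 2 [151.4°–217.7°] uniform, h=5: full span → s += 5 → s = 21.0000
seg 3 [217.7°–290.4°] simple-harmonic, h=-21: θ=246.6° here. β=28.9, B=72.7. -21/2·(1 − cos(π·0.3975)) = -7.1777 → s = 13.8223
velocity in seg [217.7°–290.4°] (simple-harmonic), θ in radians: β = 28.9° = 0.5044 rad, B = 72.7° = 1.2689 rad; ds/dθ = (πh/(2B)) sin(πβ/B) = (π·(-21)/(2·1.2689)) sin(π·0.3975) = -24.661618 mm/rad

s = 13.8223, ds/dθ = -24.6616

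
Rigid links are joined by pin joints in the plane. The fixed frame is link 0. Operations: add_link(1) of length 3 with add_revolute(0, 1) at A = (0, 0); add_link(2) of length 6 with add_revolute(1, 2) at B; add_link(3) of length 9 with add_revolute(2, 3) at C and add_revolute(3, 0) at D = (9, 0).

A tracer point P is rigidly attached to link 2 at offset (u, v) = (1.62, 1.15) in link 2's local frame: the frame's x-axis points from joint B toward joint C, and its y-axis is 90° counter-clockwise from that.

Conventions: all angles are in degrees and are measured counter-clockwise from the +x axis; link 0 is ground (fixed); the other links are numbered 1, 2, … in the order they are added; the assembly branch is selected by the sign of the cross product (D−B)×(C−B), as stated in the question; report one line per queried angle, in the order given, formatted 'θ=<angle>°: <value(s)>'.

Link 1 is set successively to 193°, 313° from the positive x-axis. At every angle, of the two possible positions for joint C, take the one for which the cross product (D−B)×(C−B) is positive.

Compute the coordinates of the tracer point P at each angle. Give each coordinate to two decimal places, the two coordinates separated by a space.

A=(0,0), D=(9.00,0)
θ=193°: B = A + 3.00·(cos193°, sin193°) = (-2.9231, -0.6749)
θ=193°: |BD| = 11.9422
θ=193°: circle(B,6.00) ∩ circle(D,9.00): a=4.0870, h=4.3928
θ=193°:   candidates: C₊=(0.9091,3.9418) cross=52.459; C₋=(1.4056,-4.8296) cross=-52.459
θ=193°:   branch + wants cross > 0 → take C=(0.9091,3.9418) (cross=52.459)
θ=193°: ex = (C−B)/|BC| = (0.6387,0.7694); ey = (-0.7694,0.6387)
θ=193°: P = B + 1.62·ex + 1.15·ey = (-2.7733,1.3062)
θ=313°: B = A + 3.00·(cos313°, sin313°) = (2.0460, -2.1941)
θ=313°: |BD| = 7.2919
θ=313°: circle(B,6.00) ∩ circle(D,9.00): a=0.5604, h=5.9738
θ=313°:   candidates: C₊=(0.7829,3.6715) cross=43.560; C₋=(4.3778,-7.7224) cross=-43.560
θ=313°:   branch + wants cross > 0 → take C=(0.7829,3.6715) (cross=43.560)
θ=313°: ex = (C−B)/|BC| = (-0.2105,0.9776); ey = (-0.9776,-0.2105)
θ=313°: P = B + 1.62·ex + 1.15·ey = (0.5807,-0.8524)

θ=193°: -2.77 1.31
θ=313°: 0.58 -0.85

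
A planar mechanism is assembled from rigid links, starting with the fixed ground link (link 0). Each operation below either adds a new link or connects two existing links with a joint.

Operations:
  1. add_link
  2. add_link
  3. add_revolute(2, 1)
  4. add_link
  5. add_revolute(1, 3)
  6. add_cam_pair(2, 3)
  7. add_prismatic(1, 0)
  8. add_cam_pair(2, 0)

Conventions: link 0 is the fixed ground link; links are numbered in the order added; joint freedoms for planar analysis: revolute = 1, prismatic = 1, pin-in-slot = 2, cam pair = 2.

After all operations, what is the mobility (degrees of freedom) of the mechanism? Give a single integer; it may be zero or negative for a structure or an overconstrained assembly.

L=1 J1=0 J2=0
add link → L=2 J1=0 J2=0
add link → L=3 J1=0 J2=0
R@2,1 dof=1 J1 → L=3 J1=1 J2=0
add link → L=4 J1=1 J2=0
R@1,3 dof=1 J1 → L=4 J1=2 J2=0
C@2,3 dof=2 J2 → L=4 J1=2 J2=1
P@1,0 dof=1 J1 → L=4 J1=3 J2=1
C@2,0 dof=2 J2 → L=4 J1=3 J2=2
M=3(L−1)−2J1−J2=3·3−2·3−2=1

M = 1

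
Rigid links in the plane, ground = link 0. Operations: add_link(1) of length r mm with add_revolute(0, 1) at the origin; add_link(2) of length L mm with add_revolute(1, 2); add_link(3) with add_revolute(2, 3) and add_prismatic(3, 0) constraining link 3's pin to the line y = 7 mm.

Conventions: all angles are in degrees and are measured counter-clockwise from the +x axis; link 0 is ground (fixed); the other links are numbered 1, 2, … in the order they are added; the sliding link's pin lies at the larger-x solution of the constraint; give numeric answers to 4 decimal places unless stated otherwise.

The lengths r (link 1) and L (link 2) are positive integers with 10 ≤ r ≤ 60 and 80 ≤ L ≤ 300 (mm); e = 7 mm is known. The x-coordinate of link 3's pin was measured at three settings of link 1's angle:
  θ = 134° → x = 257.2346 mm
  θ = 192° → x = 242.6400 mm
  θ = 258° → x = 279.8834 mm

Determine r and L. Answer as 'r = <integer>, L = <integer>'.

constraint per measurement: (x − r cos θ)² + (r sin θ − e)² = L²
subtracting the θ₁ and θ₂ equations cancels the r² and L² terms:
r = (x₁² − x₂²) / (2[(x₁cos θ₁ + e sin θ₁) − (x₂cos θ₂ + e sin θ₂)]) = 55.9998 → r = 56
L² = (x₁ − r cos θ₁)² + (r sin θ₁ − e)² = 88803.9759 → L = 298.0000 → L = 298
check at θ₃=258°: x = 279.8834 (printed 279.8834) ✓

r = 56, L = 298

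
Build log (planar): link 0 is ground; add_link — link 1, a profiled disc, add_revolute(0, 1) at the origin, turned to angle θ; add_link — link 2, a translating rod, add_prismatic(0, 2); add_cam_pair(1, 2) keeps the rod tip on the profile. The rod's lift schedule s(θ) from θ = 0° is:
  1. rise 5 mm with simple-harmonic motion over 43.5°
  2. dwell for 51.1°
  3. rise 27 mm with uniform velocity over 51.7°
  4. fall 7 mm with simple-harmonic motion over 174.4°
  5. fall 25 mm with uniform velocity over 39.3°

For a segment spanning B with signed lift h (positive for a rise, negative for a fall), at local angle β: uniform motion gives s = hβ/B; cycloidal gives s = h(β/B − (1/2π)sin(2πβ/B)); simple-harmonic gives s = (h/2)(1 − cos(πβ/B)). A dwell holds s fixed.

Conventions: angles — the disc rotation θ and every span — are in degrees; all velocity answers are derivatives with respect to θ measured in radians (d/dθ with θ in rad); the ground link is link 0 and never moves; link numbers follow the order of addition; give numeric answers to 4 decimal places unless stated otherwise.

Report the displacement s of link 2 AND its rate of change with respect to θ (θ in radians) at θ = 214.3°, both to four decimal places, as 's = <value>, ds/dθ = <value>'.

seg 1 [0°–43.5°] simple-harmonic, h=5: full span → s += 5 → s = 5.0000
seg 2 [43.5°–94.6°] dwell: s stays 5.0000
seg 3 [94.6°–146.3°] uniform, h=27: full span → s += 27 → s = 32.0000
seg 4 [146.3°–320.7°] simple-harmonic, h=-7: θ=214.3° here. β=68, B=174.4. -7/2·(1 − cos(π·0.3899)) = -2.3135 → s = 29.6865
velocity in seg [146.3°–320.7°] (simple-harmonic), θ in radians: β = 68° = 1.1868 rad, B = 174.4° = 3.0439 rad; ds/dθ = (πh/(2B)) sin(πβ/B) = (π·(-7)/(2·3.0439)) sin(π·0.3899) = -3.398471 mm/rad

s = 29.6865, ds/dθ = -3.3985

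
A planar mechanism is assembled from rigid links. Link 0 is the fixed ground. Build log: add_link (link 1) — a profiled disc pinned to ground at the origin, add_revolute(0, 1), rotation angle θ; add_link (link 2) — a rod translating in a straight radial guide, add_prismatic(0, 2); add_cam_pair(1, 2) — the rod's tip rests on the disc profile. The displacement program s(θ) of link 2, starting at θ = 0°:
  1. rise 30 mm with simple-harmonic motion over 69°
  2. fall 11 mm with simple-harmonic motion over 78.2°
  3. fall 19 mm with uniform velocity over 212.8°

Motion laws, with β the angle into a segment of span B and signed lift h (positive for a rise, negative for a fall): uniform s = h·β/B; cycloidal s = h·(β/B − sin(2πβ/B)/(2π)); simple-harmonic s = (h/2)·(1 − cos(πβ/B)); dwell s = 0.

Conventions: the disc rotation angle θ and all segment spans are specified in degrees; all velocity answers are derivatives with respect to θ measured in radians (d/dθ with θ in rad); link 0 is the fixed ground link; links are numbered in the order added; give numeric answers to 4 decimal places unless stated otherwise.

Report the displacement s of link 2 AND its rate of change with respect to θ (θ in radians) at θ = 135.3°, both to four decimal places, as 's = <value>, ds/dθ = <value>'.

seg 1 [0°–69°] simple-harmonic, h=30: full span → s += 30 → s = 30.0000
seg 2 [69°–147.2°] simple-harmonic, h=-11: θ=135.3° here. β=66.3, B=78.2. -11/2·(1 − cos(π·0.8478)) = -10.3834 → s = 19.6166
velocity in seg [69°–147.2°] (simple-harmonic), θ in radians: β = 66.3° = 1.1572 rad, B = 78.2° = 1.3648 rad; ds/dθ = (πh/(2B)) sin(πβ/B) = (π·(-11)/(2·1.3648)) sin(π·0.8478) = -5.824353 mm/rad

s = 19.6166, ds/dθ = -5.8244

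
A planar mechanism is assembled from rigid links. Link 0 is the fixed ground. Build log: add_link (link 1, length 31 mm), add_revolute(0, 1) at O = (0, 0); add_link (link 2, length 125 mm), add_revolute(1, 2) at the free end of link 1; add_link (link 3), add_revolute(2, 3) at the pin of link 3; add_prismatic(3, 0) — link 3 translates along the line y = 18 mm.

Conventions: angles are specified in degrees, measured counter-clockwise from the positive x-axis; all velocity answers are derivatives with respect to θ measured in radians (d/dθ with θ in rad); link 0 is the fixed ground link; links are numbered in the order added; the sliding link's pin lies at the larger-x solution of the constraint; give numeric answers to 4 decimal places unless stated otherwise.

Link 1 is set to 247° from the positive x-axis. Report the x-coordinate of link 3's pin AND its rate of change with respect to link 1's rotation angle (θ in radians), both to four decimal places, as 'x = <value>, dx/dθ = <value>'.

geometry: r = 31 mm, L = 125 mm, e = 18 mm
crank pin P = (r cos θ, r sin θ) = (-12.112665, -28.535650)
h = r sin θ − e = -28.535650 − 18 = -46.535650
x = r cos θ + √(L² − h²) = -12.112665 + 116.014797 = 103.902133
dx/dθ = −r sin θ − h·r cos θ/√(L² − h²) (θ in radians; h = -46.535650) = 23.677040

x = 103.9021, dx/dθ = 23.6770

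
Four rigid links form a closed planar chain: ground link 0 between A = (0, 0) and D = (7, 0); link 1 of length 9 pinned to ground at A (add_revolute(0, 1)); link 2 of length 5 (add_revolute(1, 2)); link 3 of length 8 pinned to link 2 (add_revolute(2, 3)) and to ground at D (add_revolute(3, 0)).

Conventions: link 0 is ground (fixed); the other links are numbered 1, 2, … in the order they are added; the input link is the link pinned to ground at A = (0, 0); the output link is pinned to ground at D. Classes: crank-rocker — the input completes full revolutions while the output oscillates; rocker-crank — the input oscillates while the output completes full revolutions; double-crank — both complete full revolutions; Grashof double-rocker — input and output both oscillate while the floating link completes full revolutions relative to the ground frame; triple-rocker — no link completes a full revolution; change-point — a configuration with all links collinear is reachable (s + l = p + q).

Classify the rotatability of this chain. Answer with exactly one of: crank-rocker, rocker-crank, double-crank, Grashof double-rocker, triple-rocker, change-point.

lengths: ground=7, input=9, coupler=5, output=8
sorted: s=5 (shortest), l=9 (longest), p+q=15
s + l = 14 vs p + q = 15
s + l < p + q (Grashof) with shortest = coupler link → Grashof double-rocker

Grashof double-rocker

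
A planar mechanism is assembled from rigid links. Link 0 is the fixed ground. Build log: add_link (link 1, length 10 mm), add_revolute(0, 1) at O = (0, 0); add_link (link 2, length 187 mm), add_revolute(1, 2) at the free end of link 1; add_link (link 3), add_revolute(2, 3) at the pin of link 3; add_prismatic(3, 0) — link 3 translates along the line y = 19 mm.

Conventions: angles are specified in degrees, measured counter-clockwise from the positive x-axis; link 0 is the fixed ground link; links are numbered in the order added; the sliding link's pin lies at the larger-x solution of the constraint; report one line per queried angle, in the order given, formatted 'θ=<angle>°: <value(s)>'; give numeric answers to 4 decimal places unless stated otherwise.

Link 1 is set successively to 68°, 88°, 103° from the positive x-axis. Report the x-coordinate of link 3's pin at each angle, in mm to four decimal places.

geometry: r = 10 mm, L = 187 mm, e = 19 mm
θ=68°: crank pin P = (r cos θ, r sin θ) = (3.746066, 9.271839)
θ=68°: h = r sin θ − e = 9.271839 − 19 = -9.728161
θ=68°: x = r cos θ + √(L² − h²) = 3.746066 + 186.746788 = 190.492854
θ=88°: crank pin P = (r cos θ, r sin θ) = (0.348995, 9.993908)
θ=88°: h = r sin θ − e = 9.993908 − 19 = -9.006092
θ=88°: x = r cos θ + √(L² − h²) = 0.348995 + 186.783003 = 187.131998
θ=103°: crank pin P = (r cos θ, r sin θ) = (-2.249511, 9.743701)
θ=103°: h = r sin θ − e = 9.743701 − 19 = -9.256299
θ=103°: x = r cos θ + √(L² − h²) = -2.249511 + 186.770771 = 184.521261

θ=68°: 190.4929
θ=88°: 187.1320
θ=103°: 184.5213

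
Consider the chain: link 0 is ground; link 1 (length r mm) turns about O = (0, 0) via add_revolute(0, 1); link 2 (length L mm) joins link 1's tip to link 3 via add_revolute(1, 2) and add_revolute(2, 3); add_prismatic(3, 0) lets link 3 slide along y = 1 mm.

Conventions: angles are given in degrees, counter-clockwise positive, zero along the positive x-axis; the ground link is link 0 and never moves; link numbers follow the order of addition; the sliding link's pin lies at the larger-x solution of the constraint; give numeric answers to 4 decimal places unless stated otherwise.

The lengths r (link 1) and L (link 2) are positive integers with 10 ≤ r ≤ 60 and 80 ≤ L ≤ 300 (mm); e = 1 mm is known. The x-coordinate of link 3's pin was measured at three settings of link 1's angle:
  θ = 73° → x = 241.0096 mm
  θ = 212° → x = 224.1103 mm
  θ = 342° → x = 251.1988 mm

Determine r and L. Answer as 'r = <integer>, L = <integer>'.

constraint per measurement: (x − r cos θ)² + (r sin θ − e)² = L²
subtracting the θ₁ and θ₂ equations cancels the r² and L² terms:
r = (x₁² − x₂²) / (2[(x₁cos θ₁ + e sin θ₁) − (x₂cos θ₂ + e sin θ₂)]) = 15.0000 → r = 15
L² = (x₁ − r cos θ₁)² + (r sin θ₁ − e)² = 56169.0065 → L = 237.0000 → L = 237
check at θ₃=342°: x = 251.1988 (printed 251.1988) ✓

r = 15, L = 237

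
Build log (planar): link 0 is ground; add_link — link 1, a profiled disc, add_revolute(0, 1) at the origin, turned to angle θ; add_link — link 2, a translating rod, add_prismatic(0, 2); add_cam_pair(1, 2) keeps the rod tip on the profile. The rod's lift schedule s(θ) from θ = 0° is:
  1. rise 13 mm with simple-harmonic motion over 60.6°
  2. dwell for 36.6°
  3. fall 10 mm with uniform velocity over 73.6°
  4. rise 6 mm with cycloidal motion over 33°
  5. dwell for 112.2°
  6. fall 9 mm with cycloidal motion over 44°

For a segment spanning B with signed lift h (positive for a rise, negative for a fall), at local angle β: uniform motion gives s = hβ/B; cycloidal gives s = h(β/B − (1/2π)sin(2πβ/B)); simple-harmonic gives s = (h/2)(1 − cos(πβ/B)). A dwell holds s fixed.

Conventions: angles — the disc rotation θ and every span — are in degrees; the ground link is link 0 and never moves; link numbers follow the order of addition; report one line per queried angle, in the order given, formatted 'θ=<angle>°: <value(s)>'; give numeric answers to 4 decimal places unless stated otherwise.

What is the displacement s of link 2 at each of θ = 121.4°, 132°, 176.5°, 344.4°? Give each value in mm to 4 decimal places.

seg 1 [0°–60.6°] simple-harmonic, h=13: full span → s += 13 → s = 13.0000
seg 2 [60.6°–97.2°] dwell: s stays 13.0000
seg 3 [97.2°–170.8°] uniform, h=-10: θ=121.4° here. β=24.2, B=73.6. -10·24.2/73.6 = -3.2880 → s = 9.7120
seg 3 [97.2°–170.8°] uniform, h=-10: θ=132° here. β=34.8, B=73.6. -10·34.8/73.6 = -4.7283 → s = 8.2717
seg 3 [97.2°–170.8°] uniform, h=-10: full span → s += -10 → s = 3.0000
seg 4 [170.8°–203.8°] cycloidal, h=6: θ=176.5° here. β=5.7, B=33. 6·(0.1727 − sin(2π·0.1727)/(2π)) = 0.1918 → s = 3.1918
seg 4 [170.8°–203.8°] cycloidal, h=6: full span → s += 6 → s = 9.0000
seg 5 [203.8°–316°] dwell: s stays 9.0000
seg 6 [316°–360°] cycloidal, h=-9: θ=344.4° here. β=28.4, B=44. -9·(0.6455 − sin(2π·0.6455)/(2π)) = -6.9434 → s = 2.0566

θ=121.4°: 9.7120
θ=132°: 8.2717
θ=176.5°: 3.1918
θ=344.4°: 2.0566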